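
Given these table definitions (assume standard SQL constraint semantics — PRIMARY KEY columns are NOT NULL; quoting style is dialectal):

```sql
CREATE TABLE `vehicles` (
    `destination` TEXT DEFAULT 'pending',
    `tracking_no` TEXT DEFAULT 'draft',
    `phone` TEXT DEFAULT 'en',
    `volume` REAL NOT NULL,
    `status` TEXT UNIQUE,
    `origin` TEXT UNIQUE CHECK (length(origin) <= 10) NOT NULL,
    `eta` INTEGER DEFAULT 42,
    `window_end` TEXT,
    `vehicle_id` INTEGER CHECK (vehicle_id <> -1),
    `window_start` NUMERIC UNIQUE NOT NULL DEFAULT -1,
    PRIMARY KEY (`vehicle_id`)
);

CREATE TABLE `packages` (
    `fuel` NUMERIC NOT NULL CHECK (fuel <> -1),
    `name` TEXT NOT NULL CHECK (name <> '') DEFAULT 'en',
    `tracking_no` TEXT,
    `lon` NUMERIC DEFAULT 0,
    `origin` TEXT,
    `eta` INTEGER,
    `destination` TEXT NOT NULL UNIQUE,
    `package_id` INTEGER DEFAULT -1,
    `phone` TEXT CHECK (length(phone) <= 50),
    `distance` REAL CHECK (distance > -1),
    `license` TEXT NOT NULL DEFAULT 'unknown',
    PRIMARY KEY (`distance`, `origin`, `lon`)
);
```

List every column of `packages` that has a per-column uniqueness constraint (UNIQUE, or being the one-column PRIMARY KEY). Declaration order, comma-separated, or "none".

- fuel: no UNIQUE or single-column PK constraint.
- name: no UNIQUE or single-column PK constraint.
- tracking_no: no UNIQUE or single-column PK constraint.
- lon: part of a composite PRIMARY KEY — only the tuple is unique, not this column on its own.
- origin: part of a composite PRIMARY KEY — only the tuple is unique, not this column on its own.
- eta: no UNIQUE or single-column PK constraint.
- destination: declared UNIQUE → unique.
- package_id: no UNIQUE or single-column PK constraint.
- phone: no UNIQUE or single-column PK constraint.
- distance: part of a composite PRIMARY KEY — only the tuple is unique, not this column on its own.
- license: no UNIQUE or single-column PK constraint.

destination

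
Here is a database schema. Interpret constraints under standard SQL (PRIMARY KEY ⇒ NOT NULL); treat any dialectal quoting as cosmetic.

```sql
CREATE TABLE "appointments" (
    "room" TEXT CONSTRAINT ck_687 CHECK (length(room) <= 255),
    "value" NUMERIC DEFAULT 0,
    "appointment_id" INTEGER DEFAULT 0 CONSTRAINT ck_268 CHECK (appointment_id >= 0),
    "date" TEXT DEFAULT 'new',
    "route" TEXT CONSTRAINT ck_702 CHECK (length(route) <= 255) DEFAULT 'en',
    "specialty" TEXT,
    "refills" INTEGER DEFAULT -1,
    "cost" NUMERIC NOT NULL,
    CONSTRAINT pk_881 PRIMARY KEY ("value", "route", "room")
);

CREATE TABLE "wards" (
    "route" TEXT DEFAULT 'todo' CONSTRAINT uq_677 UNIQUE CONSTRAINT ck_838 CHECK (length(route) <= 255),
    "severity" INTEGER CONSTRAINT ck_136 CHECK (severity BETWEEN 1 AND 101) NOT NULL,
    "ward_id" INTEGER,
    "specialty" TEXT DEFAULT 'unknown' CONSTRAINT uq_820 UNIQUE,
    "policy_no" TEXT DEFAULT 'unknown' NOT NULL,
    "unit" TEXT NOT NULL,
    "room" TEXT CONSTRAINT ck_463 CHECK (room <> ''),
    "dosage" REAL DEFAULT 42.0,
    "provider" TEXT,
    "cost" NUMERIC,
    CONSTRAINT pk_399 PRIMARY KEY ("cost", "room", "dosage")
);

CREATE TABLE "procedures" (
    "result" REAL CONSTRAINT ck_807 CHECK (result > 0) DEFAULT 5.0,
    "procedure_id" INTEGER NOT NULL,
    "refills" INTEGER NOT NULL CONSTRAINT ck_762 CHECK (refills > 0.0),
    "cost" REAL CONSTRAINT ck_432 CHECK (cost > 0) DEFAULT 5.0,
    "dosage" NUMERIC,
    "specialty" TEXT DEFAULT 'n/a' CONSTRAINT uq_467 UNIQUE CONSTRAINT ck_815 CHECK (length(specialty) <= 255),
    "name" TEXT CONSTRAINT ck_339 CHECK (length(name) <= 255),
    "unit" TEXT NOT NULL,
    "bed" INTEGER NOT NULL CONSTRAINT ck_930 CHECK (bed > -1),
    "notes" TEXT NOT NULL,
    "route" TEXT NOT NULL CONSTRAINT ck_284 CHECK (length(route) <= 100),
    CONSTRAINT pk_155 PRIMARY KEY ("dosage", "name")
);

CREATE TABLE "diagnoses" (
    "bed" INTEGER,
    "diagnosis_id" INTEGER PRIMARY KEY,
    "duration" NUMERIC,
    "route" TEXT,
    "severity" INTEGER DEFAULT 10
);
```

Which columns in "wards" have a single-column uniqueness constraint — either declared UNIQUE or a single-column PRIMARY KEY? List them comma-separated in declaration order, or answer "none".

route, specialty

- route: declared UNIQUE → unique.
- severity: no UNIQUE or single-column PK constraint.
- ward_id: no UNIQUE or single-column PK constraint.
- specialty: declared UNIQUE → unique.
- policy_no: no UNIQUE or single-column PK constraint.
- unit: no UNIQUE or single-column PK constraint.
- room: part of a composite PRIMARY KEY — only the tuple is unique, not this column on its own.
- dosage: part of a composite PRIMARY KEY — only the tuple is unique, not this column on its own.
- provider: no UNIQUE or single-column PK constraint.
- cost: part of a composite PRIMARY KEY — only the tuple is unique, not this column on its own.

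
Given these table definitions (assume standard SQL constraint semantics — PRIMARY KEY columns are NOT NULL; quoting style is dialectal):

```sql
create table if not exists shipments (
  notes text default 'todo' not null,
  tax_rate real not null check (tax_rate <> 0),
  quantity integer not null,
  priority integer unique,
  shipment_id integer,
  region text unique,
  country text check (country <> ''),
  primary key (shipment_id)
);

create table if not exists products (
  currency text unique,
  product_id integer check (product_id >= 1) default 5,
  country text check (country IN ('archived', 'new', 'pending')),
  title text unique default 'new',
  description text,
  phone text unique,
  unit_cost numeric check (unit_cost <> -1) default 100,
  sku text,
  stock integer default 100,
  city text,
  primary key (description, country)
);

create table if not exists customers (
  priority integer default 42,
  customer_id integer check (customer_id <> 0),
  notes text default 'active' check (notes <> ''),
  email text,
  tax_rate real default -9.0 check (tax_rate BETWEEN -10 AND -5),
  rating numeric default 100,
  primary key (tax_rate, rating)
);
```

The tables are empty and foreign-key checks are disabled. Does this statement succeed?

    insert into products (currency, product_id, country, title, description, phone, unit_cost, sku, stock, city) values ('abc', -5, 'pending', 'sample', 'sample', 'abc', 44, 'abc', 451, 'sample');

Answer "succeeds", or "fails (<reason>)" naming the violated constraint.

The value -5 for product_id violates CHECK (product_id >= 1).

fails (CHECK on product_id)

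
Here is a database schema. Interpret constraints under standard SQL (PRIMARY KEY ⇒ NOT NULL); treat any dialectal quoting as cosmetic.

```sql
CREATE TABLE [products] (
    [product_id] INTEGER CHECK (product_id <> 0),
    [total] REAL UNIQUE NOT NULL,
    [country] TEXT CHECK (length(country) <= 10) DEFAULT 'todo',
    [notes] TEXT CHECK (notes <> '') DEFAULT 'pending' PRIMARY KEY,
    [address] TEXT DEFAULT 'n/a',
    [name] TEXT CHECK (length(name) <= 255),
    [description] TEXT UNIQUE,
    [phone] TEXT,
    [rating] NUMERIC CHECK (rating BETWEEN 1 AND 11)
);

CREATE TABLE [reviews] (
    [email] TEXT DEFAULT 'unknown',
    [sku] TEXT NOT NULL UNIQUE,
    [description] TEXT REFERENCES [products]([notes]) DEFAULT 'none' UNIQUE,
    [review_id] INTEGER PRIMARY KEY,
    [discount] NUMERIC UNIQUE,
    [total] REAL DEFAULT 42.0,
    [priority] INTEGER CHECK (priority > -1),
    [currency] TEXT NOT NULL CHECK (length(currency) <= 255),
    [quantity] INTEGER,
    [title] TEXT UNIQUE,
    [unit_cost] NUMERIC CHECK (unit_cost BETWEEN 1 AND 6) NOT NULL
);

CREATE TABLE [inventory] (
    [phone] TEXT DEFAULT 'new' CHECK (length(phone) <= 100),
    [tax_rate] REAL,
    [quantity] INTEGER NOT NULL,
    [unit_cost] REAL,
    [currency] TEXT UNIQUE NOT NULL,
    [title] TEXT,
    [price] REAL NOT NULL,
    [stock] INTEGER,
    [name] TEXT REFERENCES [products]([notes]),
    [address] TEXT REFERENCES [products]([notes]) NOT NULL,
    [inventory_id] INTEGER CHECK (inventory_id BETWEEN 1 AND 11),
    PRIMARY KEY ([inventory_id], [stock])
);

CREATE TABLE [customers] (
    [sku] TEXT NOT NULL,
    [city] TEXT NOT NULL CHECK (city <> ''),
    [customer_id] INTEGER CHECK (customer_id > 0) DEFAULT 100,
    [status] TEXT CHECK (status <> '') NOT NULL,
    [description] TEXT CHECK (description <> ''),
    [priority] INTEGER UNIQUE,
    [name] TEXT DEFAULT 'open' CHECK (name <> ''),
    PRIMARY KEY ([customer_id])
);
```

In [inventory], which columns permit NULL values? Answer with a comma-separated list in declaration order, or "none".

phone, tax_rate, unit_cost, title, name

- phone: CHECK does not forbid NULL (a CHECK constraint passes when its expression is NULL) → nullable.
- tax_rate: no NOT NULL constraint applies → nullable.
- quantity: declared NOT NULL → not nullable.
- unit_cost: no NOT NULL constraint applies → nullable.
- currency: declared NOT NULL → not nullable.
- title: no NOT NULL constraint applies → nullable.
- price: declared NOT NULL → not nullable.
- stock: part of the PRIMARY KEY, which implies NOT NULL → not nullable.
- name: a foreign key column may be NULL unless separately constrained → nullable.
- address: declared NOT NULL → not nullable.
- inventory_id: part of the PRIMARY KEY, which implies NOT NULL → not nullable.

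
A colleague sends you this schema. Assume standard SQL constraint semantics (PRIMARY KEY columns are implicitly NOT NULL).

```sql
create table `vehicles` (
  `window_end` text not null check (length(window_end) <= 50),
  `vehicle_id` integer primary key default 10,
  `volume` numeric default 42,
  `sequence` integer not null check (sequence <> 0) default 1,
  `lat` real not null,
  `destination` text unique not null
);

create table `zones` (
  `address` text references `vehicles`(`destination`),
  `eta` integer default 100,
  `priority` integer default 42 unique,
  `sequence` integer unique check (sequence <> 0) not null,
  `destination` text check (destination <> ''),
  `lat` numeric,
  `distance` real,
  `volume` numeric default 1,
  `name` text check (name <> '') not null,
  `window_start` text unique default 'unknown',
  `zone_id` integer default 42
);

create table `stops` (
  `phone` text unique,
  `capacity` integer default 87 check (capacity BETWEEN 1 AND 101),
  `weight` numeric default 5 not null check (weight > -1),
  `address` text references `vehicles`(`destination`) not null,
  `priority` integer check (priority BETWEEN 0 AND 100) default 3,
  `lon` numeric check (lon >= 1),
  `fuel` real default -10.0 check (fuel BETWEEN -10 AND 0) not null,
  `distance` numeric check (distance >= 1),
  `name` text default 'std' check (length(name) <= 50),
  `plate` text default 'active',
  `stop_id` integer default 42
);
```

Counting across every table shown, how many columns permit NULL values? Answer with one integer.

18

vehicles: 1 nullable (volume — PK (vehicle_id) and explicit NOT NULL columns excluded).
zones: 9 nullable (address, eta, priority, destination, lat, distance, volume, window_start, zone_id — PK none and explicit NOT NULL columns excluded).
stops: 8 nullable (phone, capacity, priority, lon, distance, name, plate, stop_id — PK none and explicit NOT NULL columns excluded).
Total: 1 + 9 + 8 = 18.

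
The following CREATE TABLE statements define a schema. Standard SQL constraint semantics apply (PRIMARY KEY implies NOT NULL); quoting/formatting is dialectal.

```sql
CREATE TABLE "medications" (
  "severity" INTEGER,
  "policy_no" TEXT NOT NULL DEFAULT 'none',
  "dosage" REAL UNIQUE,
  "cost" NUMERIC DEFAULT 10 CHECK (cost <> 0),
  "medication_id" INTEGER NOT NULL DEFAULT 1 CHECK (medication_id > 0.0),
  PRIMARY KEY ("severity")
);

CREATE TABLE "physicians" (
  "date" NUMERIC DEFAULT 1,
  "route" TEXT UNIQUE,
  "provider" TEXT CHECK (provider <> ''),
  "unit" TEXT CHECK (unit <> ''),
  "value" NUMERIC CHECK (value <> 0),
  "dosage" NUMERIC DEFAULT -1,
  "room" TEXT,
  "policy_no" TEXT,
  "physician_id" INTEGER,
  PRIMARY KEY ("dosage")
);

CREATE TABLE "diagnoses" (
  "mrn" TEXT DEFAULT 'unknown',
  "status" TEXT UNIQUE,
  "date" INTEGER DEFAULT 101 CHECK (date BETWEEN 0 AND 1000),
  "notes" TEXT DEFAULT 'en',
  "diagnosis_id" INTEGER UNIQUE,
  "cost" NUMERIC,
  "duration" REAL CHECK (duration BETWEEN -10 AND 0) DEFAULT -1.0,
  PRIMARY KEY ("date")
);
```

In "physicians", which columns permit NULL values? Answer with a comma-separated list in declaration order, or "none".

- date: DEFAULT only fills an omitted column; an explicit NULL is still allowed → nullable.
- route: UNIQUE does not imply NOT NULL → nullable.
- provider: CHECK does not forbid NULL (a CHECK constraint passes when its expression is NULL) → nullable.
- unit: CHECK does not forbid NULL (a CHECK constraint passes when its expression is NULL) → nullable.
- value: CHECK does not forbid NULL (a CHECK constraint passes when its expression is NULL) → nullable.
- dosage: part of the PRIMARY KEY, which implies NOT NULL → not nullable.
- room: no NOT NULL constraint applies → nullable.
- policy_no: no NOT NULL constraint applies → nullable.
- physician_id: no NOT NULL constraint applies → nullable.

date, route, provider, unit, value, room, policy_no, physician_id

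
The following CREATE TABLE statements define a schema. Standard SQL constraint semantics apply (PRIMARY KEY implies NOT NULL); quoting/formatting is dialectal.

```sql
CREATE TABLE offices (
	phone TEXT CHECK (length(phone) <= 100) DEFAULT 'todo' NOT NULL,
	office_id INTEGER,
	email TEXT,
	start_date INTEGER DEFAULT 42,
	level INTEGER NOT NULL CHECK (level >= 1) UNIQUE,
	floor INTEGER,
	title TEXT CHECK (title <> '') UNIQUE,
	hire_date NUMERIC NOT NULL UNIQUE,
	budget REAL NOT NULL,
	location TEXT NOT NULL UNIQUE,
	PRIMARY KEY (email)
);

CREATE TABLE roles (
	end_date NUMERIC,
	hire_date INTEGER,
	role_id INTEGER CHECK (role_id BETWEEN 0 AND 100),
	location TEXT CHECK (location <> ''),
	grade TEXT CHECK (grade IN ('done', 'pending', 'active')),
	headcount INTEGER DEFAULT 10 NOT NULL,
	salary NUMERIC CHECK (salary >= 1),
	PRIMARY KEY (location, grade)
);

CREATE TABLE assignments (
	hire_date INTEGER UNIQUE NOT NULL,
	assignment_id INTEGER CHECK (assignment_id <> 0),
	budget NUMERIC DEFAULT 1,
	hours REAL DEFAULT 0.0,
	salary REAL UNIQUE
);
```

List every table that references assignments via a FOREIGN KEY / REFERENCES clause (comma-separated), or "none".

No REFERENCES clause anywhere in the schema names assignments.

none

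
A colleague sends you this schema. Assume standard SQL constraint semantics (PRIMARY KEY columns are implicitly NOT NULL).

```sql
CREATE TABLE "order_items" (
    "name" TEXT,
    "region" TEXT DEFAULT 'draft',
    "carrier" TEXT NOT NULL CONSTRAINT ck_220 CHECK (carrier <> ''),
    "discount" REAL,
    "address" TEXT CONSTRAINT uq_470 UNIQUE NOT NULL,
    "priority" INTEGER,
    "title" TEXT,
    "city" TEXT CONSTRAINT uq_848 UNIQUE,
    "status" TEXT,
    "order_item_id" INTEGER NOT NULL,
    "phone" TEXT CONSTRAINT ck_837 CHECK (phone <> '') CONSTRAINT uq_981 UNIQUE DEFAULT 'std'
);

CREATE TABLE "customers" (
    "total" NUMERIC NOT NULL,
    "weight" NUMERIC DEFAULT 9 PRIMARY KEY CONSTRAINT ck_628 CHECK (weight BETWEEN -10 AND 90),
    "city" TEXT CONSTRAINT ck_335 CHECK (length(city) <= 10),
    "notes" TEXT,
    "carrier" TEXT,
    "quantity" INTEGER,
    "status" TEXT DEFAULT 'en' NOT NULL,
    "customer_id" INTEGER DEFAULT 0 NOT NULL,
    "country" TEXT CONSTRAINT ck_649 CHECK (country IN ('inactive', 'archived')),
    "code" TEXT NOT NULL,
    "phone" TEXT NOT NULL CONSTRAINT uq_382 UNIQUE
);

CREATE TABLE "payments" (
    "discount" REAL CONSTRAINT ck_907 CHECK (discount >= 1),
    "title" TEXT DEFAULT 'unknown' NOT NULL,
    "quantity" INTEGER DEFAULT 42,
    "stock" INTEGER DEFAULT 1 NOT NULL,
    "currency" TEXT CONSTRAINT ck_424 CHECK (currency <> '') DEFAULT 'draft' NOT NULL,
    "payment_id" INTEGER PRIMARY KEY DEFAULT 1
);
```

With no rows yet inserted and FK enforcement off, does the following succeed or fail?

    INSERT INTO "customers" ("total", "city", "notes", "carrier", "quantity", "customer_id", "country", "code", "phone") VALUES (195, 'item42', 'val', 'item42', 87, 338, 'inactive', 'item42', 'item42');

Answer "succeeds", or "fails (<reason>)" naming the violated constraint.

succeeds

NOT NULL columns: code is supplied; customer_id is supplied; phone is supplied; status defaults to 'en'; total is supplied; weight defaults to 9.
CHECK constraints: 'item42' satisfies (length(city) <= 10); 'inactive' satisfies (country IN ('inactive', 'archived')).
No constraint is violated.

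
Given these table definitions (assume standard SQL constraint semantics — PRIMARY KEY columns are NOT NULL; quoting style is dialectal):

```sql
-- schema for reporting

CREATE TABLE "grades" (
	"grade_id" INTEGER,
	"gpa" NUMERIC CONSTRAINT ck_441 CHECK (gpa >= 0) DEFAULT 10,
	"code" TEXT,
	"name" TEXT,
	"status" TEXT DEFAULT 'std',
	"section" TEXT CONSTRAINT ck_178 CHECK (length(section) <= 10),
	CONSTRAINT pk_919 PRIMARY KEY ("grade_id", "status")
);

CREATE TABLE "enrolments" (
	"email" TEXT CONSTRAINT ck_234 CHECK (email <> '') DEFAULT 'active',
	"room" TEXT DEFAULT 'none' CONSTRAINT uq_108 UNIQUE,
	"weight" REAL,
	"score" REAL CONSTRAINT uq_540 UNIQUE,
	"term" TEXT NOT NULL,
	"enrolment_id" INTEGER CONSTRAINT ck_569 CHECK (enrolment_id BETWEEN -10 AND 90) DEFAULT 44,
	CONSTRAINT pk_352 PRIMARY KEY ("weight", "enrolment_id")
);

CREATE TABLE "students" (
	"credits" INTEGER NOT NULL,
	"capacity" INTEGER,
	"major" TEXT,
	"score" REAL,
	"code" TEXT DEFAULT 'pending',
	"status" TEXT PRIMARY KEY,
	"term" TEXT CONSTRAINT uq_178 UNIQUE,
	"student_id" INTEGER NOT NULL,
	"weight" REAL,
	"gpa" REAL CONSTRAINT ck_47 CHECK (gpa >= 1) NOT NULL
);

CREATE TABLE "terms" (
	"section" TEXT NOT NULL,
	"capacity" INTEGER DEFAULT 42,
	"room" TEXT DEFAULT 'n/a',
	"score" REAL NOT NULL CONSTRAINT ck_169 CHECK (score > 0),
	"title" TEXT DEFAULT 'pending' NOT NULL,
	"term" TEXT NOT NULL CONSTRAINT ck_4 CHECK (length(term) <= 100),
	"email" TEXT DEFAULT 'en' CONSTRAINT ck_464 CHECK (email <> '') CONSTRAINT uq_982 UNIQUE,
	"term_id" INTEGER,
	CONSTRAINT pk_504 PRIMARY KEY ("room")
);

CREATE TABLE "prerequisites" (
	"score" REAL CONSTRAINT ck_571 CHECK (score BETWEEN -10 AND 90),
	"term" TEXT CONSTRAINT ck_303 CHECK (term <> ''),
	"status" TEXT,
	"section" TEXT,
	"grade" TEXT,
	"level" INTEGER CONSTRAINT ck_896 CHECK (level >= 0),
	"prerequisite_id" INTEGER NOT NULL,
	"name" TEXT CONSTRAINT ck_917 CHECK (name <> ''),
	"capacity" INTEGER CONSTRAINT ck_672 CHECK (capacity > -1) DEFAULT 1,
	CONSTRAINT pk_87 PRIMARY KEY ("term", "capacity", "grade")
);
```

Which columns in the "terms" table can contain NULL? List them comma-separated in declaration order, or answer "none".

- section: declared NOT NULL → not nullable.
- capacity: DEFAULT only fills an omitted column; an explicit NULL is still allowed → nullable.
- room: part of the PRIMARY KEY, which implies NOT NULL → not nullable.
- score: declared NOT NULL → not nullable.
- title: declared NOT NULL → not nullable.
- term: declared NOT NULL → not nullable.
- email: CHECK does not forbid NULL (a CHECK constraint passes when its expression is NULL) → nullable.
- term_id: no NOT NULL constraint applies → nullable.

capacity, email, term_id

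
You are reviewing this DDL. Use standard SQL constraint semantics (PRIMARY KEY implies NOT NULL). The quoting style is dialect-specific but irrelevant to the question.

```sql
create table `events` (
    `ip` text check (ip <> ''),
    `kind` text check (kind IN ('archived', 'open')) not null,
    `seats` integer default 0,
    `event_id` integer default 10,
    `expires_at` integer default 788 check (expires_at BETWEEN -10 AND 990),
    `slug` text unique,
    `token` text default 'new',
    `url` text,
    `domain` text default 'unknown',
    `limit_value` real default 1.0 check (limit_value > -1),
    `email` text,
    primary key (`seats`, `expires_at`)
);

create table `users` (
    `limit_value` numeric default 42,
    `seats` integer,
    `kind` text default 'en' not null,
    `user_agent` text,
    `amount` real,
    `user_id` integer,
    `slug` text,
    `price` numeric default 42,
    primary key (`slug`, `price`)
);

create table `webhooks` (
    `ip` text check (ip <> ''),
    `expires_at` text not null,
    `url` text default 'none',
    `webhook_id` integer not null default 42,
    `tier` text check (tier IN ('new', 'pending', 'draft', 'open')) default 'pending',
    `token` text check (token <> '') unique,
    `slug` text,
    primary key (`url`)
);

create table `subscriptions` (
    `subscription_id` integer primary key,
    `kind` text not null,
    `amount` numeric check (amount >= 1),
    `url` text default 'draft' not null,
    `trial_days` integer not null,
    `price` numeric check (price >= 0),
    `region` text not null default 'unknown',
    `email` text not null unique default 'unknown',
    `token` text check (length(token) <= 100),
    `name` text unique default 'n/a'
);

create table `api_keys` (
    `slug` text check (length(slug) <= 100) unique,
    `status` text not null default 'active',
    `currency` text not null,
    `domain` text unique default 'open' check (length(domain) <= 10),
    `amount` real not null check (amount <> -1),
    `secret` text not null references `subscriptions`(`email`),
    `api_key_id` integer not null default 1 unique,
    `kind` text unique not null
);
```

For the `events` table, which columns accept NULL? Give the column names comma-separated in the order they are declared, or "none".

ip, event_id, slug, token, url, domain, limit_value, email

- ip: CHECK does not forbid NULL (a CHECK constraint passes when its expression is NULL) → nullable.
- kind: declared NOT NULL → not nullable.
- seats: part of the PRIMARY KEY, which implies NOT NULL → not nullable.
- event_id: DEFAULT only fills an omitted column; an explicit NULL is still allowed → nullable.
- expires_at: part of the PRIMARY KEY, which implies NOT NULL → not nullable.
- slug: UNIQUE does not imply NOT NULL → nullable.
- token: DEFAULT only fills an omitted column; an explicit NULL is still allowed → nullable.
- url: no NOT NULL constraint applies → nullable.
- domain: DEFAULT only fills an omitted column; an explicit NULL is still allowed → nullable.
- limit_value: CHECK does not forbid NULL (a CHECK constraint passes when its expression is NULL) → nullable.
- email: no NOT NULL constraint applies → nullable.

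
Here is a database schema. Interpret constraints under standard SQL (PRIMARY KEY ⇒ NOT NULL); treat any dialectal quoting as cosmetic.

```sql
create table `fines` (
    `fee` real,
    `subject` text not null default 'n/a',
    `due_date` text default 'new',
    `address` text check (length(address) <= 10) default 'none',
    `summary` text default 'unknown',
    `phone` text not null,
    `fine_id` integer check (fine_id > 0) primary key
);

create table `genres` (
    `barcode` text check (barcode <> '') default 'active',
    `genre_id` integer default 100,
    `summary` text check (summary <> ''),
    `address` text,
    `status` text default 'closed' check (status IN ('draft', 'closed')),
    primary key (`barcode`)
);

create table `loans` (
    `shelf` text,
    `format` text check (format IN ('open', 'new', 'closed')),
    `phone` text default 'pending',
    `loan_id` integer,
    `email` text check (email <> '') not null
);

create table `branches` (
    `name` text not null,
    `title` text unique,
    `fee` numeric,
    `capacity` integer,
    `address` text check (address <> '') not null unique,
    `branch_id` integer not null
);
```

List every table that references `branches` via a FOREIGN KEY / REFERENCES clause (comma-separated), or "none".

none

No REFERENCES clause anywhere in the schema names branches.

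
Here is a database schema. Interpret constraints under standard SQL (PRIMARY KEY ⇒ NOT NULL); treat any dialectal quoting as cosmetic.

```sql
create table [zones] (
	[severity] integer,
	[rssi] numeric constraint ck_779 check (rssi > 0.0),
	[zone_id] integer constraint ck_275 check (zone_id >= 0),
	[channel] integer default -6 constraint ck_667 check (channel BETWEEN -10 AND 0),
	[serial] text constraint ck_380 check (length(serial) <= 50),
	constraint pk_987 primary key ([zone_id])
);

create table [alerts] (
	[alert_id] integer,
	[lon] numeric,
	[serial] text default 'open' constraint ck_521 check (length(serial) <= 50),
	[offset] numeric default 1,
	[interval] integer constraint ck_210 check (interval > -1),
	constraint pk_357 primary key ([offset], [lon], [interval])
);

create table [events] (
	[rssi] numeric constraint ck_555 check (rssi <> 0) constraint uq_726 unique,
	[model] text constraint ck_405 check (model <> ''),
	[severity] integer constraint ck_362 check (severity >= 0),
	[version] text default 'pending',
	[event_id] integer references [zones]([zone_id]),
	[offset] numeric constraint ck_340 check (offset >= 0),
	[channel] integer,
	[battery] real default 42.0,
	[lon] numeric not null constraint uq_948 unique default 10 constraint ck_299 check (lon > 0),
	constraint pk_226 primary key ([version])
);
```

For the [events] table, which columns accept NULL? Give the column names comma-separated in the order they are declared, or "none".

rssi, model, severity, event_id, offset, channel, battery

- rssi: CHECK does not forbid NULL (a CHECK constraint passes when its expression is NULL) → nullable.
- model: CHECK does not forbid NULL (a CHECK constraint passes when its expression is NULL) → nullable.
- severity: CHECK does not forbid NULL (a CHECK constraint passes when its expression is NULL) → nullable.
- version: part of the PRIMARY KEY, which implies NOT NULL → not nullable.
- event_id: a foreign key column may be NULL unless separately constrained → nullable.
- offset: CHECK does not forbid NULL (a CHECK constraint passes when its expression is NULL) → nullable.
- channel: no NOT NULL constraint applies → nullable.
- battery: DEFAULT only fills an omitted column; an explicit NULL is still allowed → nullable.
- lon: declared NOT NULL → not nullable.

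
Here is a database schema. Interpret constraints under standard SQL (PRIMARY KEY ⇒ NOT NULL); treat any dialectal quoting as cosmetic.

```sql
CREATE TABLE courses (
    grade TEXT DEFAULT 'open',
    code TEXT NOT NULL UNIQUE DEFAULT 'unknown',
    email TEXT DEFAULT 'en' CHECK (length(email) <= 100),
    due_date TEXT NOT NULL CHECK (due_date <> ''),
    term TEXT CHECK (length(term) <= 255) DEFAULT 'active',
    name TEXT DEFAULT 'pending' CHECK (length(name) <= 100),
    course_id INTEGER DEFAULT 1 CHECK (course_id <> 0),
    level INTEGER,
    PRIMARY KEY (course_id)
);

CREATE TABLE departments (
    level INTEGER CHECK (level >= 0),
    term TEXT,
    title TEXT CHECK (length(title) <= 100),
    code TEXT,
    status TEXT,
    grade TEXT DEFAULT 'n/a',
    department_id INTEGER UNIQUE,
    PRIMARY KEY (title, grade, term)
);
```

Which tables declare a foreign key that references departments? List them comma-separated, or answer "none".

No REFERENCES clause anywhere in the schema names departments.

none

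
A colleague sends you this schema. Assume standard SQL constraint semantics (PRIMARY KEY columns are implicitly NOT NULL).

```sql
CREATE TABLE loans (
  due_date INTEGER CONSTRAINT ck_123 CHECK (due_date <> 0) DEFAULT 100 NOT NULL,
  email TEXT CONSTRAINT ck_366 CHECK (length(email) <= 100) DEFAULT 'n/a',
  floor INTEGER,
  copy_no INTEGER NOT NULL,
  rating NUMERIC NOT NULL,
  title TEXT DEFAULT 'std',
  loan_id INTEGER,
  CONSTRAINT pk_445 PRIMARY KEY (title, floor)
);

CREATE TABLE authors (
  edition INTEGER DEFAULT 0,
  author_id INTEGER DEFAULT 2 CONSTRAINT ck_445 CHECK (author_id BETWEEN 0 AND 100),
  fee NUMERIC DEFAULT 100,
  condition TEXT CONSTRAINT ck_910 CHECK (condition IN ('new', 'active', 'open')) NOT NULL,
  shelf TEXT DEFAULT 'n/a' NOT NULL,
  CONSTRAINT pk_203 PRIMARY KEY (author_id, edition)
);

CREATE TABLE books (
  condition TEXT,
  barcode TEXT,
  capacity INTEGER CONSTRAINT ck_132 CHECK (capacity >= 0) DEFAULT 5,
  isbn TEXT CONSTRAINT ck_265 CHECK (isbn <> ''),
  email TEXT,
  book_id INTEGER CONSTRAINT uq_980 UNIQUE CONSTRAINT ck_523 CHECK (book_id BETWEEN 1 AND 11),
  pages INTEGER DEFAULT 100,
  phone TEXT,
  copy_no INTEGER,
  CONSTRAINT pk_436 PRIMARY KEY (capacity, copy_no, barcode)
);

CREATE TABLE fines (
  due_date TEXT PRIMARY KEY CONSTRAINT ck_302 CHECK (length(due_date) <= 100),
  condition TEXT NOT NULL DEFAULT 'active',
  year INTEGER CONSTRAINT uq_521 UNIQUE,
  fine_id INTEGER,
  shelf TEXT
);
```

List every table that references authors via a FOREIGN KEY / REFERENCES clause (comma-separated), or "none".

No REFERENCES clause anywhere in the schema names authors.

none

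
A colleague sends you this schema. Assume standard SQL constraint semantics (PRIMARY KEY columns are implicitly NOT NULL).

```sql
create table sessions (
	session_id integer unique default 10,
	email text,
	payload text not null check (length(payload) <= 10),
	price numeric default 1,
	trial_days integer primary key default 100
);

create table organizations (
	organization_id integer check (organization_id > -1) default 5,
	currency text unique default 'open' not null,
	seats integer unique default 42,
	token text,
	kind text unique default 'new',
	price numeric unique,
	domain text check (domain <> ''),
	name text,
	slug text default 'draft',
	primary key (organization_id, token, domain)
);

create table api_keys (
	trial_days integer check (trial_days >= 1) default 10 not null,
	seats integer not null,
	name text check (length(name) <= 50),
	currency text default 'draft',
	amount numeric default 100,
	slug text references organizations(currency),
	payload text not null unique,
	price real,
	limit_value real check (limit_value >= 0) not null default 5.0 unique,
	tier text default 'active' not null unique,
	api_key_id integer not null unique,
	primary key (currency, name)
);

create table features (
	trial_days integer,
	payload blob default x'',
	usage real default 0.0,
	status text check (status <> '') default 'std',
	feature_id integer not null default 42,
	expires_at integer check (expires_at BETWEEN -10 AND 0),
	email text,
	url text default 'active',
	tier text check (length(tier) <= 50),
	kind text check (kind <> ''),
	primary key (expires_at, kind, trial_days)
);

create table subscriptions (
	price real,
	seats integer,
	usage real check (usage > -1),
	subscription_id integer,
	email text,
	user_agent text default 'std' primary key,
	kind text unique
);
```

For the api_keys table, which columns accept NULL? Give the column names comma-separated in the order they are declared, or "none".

- trial_days: declared NOT NULL → not nullable.
- seats: declared NOT NULL → not nullable.
- name: part of the PRIMARY KEY, which implies NOT NULL → not nullable.
- currency: part of the PRIMARY KEY, which implies NOT NULL → not nullable.
- amount: DEFAULT only fills an omitted column; an explicit NULL is still allowed → nullable.
- slug: a foreign key column may be NULL unless separately constrained → nullable.
- payload: declared NOT NULL → not nullable.
- price: no NOT NULL constraint applies → nullable.
- limit_value: declared NOT NULL → not nullable.
- tier: declared NOT NULL → not nullable.
- api_key_id: declared NOT NULL → not nullable.

amount, slug, price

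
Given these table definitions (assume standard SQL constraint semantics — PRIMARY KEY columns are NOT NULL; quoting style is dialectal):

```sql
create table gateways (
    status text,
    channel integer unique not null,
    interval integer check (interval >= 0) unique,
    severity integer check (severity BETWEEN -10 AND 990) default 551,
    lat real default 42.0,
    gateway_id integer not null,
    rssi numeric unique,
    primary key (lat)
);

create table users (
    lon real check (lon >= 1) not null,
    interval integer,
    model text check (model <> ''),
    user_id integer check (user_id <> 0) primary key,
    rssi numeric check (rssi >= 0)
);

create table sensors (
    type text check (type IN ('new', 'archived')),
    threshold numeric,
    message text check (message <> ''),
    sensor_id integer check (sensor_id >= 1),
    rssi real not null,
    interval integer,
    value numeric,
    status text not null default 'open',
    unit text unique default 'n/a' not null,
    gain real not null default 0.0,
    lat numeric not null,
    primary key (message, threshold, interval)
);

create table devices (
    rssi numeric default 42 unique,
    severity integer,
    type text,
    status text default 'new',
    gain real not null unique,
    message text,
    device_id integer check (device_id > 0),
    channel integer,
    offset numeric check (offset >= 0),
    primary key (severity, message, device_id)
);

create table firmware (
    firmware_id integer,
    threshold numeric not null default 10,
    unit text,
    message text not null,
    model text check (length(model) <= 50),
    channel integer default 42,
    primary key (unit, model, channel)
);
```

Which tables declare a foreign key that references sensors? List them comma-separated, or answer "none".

none

No REFERENCES clause anywhere in the schema names sensors.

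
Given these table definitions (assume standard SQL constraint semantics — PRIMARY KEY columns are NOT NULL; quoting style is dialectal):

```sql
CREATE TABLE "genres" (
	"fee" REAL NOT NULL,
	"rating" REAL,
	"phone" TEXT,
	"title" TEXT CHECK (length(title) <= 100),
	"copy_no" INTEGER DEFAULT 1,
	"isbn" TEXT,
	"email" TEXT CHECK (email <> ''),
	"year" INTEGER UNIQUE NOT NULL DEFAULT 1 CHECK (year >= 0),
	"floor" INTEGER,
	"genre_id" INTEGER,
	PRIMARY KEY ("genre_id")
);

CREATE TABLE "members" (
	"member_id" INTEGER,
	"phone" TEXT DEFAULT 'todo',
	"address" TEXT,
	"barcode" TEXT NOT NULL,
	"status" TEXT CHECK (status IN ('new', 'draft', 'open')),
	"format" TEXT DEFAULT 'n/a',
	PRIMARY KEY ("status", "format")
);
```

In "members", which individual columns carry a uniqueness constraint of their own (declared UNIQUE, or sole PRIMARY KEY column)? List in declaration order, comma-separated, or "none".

none

- member_id: no UNIQUE or single-column PK constraint.
- phone: no UNIQUE or single-column PK constraint.
- address: no UNIQUE or single-column PK constraint.
- barcode: no UNIQUE or single-column PK constraint.
- status: part of a composite PRIMARY KEY — only the tuple is unique, not this column on its own.
- format: part of a composite PRIMARY KEY — only the tuple is unique, not this column on its own.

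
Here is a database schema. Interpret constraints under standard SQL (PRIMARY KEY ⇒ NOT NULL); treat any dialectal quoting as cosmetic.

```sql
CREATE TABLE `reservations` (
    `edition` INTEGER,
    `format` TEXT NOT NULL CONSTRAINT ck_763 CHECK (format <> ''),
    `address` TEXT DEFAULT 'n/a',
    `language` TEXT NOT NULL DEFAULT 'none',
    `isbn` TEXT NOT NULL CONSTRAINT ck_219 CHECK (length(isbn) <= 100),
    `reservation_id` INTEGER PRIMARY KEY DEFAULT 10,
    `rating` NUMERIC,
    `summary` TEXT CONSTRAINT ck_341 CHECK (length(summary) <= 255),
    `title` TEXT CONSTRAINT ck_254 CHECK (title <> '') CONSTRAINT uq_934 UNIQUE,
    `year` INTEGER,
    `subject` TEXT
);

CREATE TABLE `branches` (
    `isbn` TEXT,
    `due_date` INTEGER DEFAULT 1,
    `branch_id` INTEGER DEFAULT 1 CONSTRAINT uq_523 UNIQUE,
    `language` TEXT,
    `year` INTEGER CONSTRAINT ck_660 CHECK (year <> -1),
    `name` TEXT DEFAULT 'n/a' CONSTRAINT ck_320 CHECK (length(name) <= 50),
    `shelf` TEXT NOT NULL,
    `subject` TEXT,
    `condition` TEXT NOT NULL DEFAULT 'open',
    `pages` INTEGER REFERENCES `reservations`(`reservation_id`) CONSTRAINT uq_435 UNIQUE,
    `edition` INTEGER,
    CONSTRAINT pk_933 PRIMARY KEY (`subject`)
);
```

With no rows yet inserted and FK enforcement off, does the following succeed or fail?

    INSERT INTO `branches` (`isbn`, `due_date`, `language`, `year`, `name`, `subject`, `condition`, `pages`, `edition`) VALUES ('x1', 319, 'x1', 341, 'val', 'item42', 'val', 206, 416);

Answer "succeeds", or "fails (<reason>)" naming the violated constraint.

shelf is omitted from the column list and has no DEFAULT, so it would receive NULL.
But shelf is declared NOT NULL.

fails (NOT NULL on shelf)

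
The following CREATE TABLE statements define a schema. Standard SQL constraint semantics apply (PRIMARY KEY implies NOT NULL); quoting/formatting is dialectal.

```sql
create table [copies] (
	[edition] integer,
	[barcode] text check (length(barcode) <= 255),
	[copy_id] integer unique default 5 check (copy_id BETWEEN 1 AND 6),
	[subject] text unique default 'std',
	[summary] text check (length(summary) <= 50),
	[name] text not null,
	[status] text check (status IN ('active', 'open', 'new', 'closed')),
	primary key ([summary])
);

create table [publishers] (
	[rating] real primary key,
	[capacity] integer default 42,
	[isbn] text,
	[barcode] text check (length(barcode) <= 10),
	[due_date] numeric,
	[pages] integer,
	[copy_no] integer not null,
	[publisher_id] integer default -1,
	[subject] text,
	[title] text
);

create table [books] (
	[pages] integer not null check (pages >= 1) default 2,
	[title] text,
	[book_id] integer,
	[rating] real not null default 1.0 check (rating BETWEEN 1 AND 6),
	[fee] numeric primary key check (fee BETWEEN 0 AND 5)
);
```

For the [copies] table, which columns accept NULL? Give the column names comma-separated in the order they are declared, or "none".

edition, barcode, copy_id, subject, status

- edition: no NOT NULL constraint applies → nullable.
- barcode: CHECK does not forbid NULL (a CHECK constraint passes when its expression is NULL) → nullable.
- copy_id: CHECK does not forbid NULL (a CHECK constraint passes when its expression is NULL) → nullable.
- subject: UNIQUE does not imply NOT NULL → nullable.
- summary: part of the PRIMARY KEY, which implies NOT NULL → not nullable.
- name: declared NOT NULL → not nullable.
- status: CHECK does not forbid NULL (a CHECK constraint passes when its expression is NULL) → nullable.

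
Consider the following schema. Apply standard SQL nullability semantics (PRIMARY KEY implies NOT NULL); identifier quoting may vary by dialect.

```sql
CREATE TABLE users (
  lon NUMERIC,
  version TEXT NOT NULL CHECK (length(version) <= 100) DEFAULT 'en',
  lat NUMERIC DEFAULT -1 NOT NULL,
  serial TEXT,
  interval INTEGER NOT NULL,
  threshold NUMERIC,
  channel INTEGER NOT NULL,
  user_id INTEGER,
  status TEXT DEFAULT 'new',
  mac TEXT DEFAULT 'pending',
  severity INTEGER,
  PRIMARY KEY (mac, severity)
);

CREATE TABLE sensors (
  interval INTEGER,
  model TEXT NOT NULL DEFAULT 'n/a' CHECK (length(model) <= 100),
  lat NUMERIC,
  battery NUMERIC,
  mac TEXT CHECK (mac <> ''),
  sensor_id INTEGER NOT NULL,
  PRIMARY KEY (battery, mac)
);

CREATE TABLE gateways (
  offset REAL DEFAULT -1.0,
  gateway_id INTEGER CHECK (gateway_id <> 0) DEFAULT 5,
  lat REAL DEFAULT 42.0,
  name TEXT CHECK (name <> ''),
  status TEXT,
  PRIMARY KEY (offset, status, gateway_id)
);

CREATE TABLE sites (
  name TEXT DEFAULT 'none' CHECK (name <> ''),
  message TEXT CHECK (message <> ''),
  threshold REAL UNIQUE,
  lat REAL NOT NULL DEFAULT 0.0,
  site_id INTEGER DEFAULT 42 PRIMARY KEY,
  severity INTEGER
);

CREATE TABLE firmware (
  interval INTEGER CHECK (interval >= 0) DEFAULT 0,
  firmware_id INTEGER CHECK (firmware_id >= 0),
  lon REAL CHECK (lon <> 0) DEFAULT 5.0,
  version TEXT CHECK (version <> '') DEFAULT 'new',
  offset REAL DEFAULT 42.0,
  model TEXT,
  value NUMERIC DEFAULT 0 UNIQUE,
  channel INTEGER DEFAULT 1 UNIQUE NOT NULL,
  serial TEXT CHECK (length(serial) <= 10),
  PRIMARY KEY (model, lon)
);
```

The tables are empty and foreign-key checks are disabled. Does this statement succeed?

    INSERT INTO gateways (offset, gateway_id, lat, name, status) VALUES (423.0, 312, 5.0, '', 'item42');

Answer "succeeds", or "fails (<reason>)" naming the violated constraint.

fails (CHECK on name)

The value '' for name violates CHECK (name <> '').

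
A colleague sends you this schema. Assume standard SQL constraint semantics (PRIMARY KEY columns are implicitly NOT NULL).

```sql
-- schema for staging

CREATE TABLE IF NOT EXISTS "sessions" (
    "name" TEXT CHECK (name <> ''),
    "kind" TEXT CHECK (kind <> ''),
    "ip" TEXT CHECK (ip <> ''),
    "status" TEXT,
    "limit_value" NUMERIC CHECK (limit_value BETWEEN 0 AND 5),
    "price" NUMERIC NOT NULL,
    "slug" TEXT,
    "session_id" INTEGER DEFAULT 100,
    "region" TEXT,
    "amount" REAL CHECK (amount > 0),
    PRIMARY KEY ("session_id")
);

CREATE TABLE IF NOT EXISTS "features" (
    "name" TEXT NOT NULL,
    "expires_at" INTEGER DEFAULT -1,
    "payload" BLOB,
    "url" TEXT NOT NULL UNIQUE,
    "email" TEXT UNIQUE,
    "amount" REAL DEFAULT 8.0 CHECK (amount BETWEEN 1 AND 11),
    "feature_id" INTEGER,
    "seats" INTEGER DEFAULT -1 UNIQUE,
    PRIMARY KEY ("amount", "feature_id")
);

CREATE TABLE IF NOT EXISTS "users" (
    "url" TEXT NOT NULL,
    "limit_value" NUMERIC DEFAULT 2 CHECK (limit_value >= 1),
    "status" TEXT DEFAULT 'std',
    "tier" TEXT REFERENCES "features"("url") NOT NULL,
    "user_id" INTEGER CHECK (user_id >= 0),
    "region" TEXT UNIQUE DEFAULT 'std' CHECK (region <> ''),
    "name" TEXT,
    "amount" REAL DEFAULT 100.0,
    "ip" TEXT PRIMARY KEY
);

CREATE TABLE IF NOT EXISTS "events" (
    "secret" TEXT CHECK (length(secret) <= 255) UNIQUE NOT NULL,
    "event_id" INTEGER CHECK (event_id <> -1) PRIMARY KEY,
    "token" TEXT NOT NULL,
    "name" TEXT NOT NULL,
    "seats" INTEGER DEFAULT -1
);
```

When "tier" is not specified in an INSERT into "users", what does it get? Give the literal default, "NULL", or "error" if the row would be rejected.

error

tier has no DEFAULT clause.
Omitting it would insert NULL, but it is declared NOT NULL, so the INSERT fails.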